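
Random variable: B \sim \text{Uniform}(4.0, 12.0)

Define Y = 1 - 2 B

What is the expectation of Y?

For Y = -2B + 1:
E[Y] = -2 * E[B] + 1
E[B] = (4 + 12)/2 = 8
E[Y] = -2 * 8 + 1 = -15

-15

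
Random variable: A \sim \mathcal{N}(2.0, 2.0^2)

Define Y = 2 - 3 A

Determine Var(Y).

For Y = aA + b: Var(Y) = a² * Var(A)
Var(A) = 2.0^2 = 4
Var(Y) = (-3)² * 4 = 9 * 4 = 36

36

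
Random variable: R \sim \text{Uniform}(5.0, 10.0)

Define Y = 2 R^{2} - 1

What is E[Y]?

E[Y] = 2*E[R²] - 1
E[R] = 7.5
E[R²] = Var(R) + (E[R])² = 2.0833333 + 56.25 = 58.333333
E[Y] = 2*58.333333 - 1 = 115.66667

115.66667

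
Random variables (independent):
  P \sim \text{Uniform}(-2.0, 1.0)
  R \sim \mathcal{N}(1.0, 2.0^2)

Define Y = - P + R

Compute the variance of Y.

For independent RVs: Var(aX + bY) = a²Var(X) + b²Var(Y)
Var(P) = 0.75
Var(R) = 4
Var(Y) = (-1)²*0.75 + 1²*4
= 1*0.75 + 1*4 = 4.75

4.75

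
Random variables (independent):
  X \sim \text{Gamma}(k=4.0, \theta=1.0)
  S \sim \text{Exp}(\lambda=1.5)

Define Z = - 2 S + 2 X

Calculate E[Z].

E[Z] = 2*E[X] - 2*E[S]
E[X] = 4
E[S] = 0.66666667
E[Z] = 2*4 - 2*0.66666667 = 6.6666667

6.6666667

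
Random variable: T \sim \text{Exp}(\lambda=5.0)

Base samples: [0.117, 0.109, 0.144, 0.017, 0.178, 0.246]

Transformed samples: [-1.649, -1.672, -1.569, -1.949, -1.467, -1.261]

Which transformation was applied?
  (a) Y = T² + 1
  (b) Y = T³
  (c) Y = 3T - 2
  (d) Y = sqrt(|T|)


Checking option (c) Y = 3T - 2:
  T = 0.117 -> Y = -1.649 ✓
  T = 0.109 -> Y = -1.672 ✓
  T = 0.144 -> Y = -1.569 ✓
All samples match this transformation.

(c) 3T - 2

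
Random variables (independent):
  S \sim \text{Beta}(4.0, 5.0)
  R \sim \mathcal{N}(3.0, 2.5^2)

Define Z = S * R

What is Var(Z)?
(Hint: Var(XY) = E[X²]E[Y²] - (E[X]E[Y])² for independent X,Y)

Var(XY) = E[X²]E[Y²] - (E[X]E[Y])²
E[S] = 0.44444444, Var(S) = 0.024691358
E[R] = 3, Var(R) = 6.25
E[S²] = 0.024691358 + 0.44444444² = 0.22222222
E[R²] = 6.25 + 3² = 15.25
Var(Z) = 0.22222222*15.25 - (0.44444444*3)²
= 3.3888889 - 1.7777778 = 1.6111111

1.6111111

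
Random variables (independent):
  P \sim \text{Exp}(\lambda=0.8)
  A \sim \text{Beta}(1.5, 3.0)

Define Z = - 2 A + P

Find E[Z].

E[Z] = 1*E[P] - 2*E[A]
E[P] = 1.25
E[A] = 0.33333333
E[Z] = 1*1.25 - 2*0.33333333 = 0.58333333

0.58333333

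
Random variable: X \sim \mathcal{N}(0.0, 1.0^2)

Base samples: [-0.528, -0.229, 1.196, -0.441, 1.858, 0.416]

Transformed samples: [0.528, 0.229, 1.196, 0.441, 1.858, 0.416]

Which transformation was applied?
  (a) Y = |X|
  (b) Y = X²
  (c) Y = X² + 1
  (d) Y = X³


Checking option (a) Y = |X|:
  X = -0.528 -> Y = 0.528 ✓
  X = -0.229 -> Y = 0.229 ✓
  X = 1.196 -> Y = 1.196 ✓
All samples match this transformation.

(a) |X|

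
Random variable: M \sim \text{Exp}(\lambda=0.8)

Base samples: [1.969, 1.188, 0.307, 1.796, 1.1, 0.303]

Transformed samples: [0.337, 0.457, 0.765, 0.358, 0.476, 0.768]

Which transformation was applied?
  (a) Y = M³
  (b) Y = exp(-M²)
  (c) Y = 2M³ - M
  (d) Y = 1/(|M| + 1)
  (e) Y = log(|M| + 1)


Checking option (d) Y = 1/(|M| + 1):
  M = 1.969 -> Y = 0.337 ✓
  M = 1.188 -> Y = 0.457 ✓
  M = 0.307 -> Y = 0.765 ✓
All samples match this transformation.

(d) 1/(|M| + 1)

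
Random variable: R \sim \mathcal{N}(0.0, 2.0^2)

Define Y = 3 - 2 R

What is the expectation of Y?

For Y = -2R + 3:
E[Y] = -2 * E[R] + 3
E[R] = 0.0 = 0
E[Y] = -2 * 0 + 3 = 3

3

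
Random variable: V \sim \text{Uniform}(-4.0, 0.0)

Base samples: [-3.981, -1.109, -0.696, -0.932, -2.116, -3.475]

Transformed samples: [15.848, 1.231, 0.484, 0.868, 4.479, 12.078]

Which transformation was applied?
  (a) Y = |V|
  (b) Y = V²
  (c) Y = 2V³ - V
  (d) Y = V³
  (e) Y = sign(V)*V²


Checking option (b) Y = V²:
  V = -3.981 -> Y = 15.848 ✓
  V = -1.109 -> Y = 1.231 ✓
  V = -0.696 -> Y = 0.484 ✓
All samples match this transformation.

(b) V²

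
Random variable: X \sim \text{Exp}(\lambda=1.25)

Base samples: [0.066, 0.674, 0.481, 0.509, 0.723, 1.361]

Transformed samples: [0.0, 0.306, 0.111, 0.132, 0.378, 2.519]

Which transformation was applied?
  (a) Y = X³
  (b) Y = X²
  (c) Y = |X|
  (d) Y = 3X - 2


Checking option (a) Y = X³:
  X = 0.066 -> Y = 0.0 ✓
  X = 0.674 -> Y = 0.306 ✓
  X = 0.481 -> Y = 0.111 ✓
All samples match this transformation.

(a) X³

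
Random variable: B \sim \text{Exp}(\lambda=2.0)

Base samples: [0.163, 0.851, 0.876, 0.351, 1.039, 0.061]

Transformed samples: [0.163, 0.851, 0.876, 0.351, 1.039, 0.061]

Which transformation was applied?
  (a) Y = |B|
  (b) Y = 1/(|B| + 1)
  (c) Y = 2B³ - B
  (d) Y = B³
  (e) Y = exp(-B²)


Checking option (a) Y = |B|:
  B = 0.163 -> Y = 0.163 ✓
  B = 0.851 -> Y = 0.851 ✓
  B = 0.876 -> Y = 0.876 ✓
All samples match this transformation.

(a) |B|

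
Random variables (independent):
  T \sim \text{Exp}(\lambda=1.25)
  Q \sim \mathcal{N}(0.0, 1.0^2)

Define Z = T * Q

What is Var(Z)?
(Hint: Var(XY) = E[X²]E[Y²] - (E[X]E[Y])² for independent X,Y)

Var(XY) = E[X²]E[Y²] - (E[X]E[Y])²
E[T] = 0.8, Var(T) = 0.64
E[Q] = 0, Var(Q) = 1
E[T²] = 0.64 + 0.8² = 1.28
E[Q²] = 1 + 0² = 1
Var(Z) = 1.28*1 - (0.8*0)²
= 1.28 - 0 = 1.28

1.28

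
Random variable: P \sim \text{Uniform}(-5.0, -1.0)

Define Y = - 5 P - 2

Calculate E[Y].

For Y = -5P - 2:
E[Y] = -5 * E[P] - 2
E[P] = (-5 - 1)/2 = -3
E[Y] = -5 * (-3) - 2 = 13

13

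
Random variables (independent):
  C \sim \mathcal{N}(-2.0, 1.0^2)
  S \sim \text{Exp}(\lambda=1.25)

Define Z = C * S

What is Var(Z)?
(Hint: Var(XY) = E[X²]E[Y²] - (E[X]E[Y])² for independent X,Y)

Var(XY) = E[X²]E[Y²] - (E[X]E[Y])²
E[C] = -2, Var(C) = 1
E[S] = 0.8, Var(S) = 0.64
E[C²] = 1 + (-2)² = 5
E[S²] = 0.64 + 0.8² = 1.28
Var(Z) = 5*1.28 - (-2*0.8)²
= 6.4 - 2.56 = 3.84

3.84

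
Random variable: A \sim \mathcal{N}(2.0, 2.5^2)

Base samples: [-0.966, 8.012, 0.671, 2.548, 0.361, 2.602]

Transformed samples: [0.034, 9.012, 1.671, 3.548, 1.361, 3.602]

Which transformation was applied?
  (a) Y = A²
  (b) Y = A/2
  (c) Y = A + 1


Checking option (c) Y = A + 1:
  A = -0.966 -> Y = 0.034 ✓
  A = 8.012 -> Y = 9.012 ✓
  A = 0.671 -> Y = 1.671 ✓
All samples match this transformation.

(c) A + 1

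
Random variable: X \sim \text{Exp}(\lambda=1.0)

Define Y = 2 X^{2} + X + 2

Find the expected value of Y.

E[Y] = 2*E[X²] + 1*E[X] + 2
E[X] = 1
E[X²] = Var(X) + (E[X])² = 1 + 1 = 2
E[Y] = 2*2 + 1*1 + 2 = 7

7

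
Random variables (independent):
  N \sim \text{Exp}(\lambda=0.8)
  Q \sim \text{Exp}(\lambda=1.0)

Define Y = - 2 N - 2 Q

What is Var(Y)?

For independent RVs: Var(aX + bY) = a²Var(X) + b²Var(Y)
Var(N) = 1.5625
Var(Q) = 1
Var(Y) = (-2)²*1.5625 + (-2)²*1
= 4*1.5625 + 4*1 = 10.25

10.25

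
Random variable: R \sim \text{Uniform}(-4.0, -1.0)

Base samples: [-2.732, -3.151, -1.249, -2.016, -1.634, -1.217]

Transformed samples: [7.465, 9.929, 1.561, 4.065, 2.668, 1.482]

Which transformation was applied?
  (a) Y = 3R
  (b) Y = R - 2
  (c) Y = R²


Checking option (c) Y = R²:
  R = -2.732 -> Y = 7.465 ✓
  R = -3.151 -> Y = 9.929 ✓
  R = -1.249 -> Y = 1.561 ✓
All samples match this transformation.

(c) R²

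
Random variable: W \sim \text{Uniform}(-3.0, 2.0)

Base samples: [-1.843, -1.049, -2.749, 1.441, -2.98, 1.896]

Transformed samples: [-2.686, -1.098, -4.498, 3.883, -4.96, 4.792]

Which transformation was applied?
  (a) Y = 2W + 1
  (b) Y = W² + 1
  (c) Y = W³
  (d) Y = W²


Checking option (a) Y = 2W + 1:
  W = -1.843 -> Y = -2.686 ✓
  W = -1.049 -> Y = -1.098 ✓
  W = -2.749 -> Y = -4.498 ✓
All samples match this transformation.

(a) 2W + 1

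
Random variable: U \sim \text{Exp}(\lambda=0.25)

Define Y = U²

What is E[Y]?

Using E[X²] = Var(X) + (E[X])²:
E[U] = 4
Var(U) = 1/0.25^2 = 16
E[U²] = 16 + 4² = 16 + 16 = 32

32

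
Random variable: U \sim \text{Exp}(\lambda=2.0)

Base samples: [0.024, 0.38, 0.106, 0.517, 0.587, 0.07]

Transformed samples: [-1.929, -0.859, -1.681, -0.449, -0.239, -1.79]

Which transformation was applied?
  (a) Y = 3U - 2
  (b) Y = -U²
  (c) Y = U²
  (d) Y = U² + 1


Checking option (a) Y = 3U - 2:
  U = 0.024 -> Y = -1.929 ✓
  U = 0.38 -> Y = -0.859 ✓
  U = 0.106 -> Y = -1.681 ✓
All samples match this transformation.

(a) 3U - 2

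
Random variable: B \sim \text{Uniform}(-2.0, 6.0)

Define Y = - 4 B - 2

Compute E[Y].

For Y = -4B - 2:
E[Y] = -4 * E[B] - 2
E[B] = (-2 + 6)/2 = 2
E[Y] = -4 * 2 - 2 = -10

-10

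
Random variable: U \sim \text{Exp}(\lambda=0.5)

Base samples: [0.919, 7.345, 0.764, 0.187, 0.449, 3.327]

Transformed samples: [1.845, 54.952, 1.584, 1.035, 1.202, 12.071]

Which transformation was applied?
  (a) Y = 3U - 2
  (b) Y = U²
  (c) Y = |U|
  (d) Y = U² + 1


Checking option (d) Y = U² + 1:
  U = 0.919 -> Y = 1.845 ✓
  U = 7.345 -> Y = 54.952 ✓
  U = 0.764 -> Y = 1.584 ✓
All samples match this transformation.

(d) U² + 1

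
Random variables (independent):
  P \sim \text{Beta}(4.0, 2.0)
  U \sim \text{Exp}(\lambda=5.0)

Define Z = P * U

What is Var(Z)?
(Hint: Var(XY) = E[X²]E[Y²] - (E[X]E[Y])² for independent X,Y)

Var(XY) = E[X²]E[Y²] - (E[X]E[Y])²
E[P] = 0.66666667, Var(P) = 0.031746032
E[U] = 0.2, Var(U) = 0.04
E[P²] = 0.031746032 + 0.66666667² = 0.47619048
E[U²] = 0.04 + 0.2² = 0.08
Var(Z) = 0.47619048*0.08 - (0.66666667*0.2)²
= 0.038095238 - 0.017777778 = 0.02031746

0.02031746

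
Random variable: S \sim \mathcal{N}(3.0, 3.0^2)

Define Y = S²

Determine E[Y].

Using E[X²] = Var(X) + (E[X])²:
E[S] = 3
Var(S) = 3.0^2 = 9
E[S²] = 9 + 3² = 9 + 9 = 18

18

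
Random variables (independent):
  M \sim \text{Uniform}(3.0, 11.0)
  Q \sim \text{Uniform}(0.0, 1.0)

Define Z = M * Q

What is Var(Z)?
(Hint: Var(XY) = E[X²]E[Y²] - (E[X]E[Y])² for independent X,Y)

Var(XY) = E[X²]E[Y²] - (E[X]E[Y])²
E[M] = 7, Var(M) = 5.3333333
E[Q] = 0.5, Var(Q) = 0.083333333
E[M²] = 5.3333333 + 7² = 54.333333
E[Q²] = 0.083333333 + 0.5² = 0.33333333
Var(Z) = 54.333333*0.33333333 - (7*0.5)²
= 18.111111 - 12.25 = 5.8611111

5.8611111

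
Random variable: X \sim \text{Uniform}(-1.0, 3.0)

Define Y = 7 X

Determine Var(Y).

For Y = aX + b: Var(Y) = a² * Var(X)
Var(X) = (3 + 1)^2/12 = 1.3333333
Var(Y) = 7² * 1.3333333 = 49 * 1.3333333 = 65.333333

65.333333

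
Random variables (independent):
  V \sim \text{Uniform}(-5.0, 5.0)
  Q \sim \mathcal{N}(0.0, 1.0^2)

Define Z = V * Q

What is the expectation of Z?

For independent RVs: E[XY] = E[X]*E[Y]
E[V] = 0
E[Q] = 0
E[Z] = 0 * 0 = 0

0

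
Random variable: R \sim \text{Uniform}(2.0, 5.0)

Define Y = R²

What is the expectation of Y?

Using E[X²] = Var(X) + (E[X])²:
E[R] = 3.5
Var(R) = (5 - 2)^2/12 = 0.75
E[R²] = 0.75 + 3.5² = 0.75 + 12.25 = 13

13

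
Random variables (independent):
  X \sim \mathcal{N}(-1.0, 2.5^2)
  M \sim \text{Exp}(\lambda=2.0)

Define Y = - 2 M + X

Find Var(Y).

For independent RVs: Var(aX + bY) = a²Var(X) + b²Var(Y)
Var(X) = 6.25
Var(M) = 0.25
Var(Y) = 1²*6.25 + (-2)²*0.25
= 1*6.25 + 4*0.25 = 7.25

7.25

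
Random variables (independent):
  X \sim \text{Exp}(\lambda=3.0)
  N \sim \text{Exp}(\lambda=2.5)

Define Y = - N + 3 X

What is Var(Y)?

For independent RVs: Var(aX + bY) = a²Var(X) + b²Var(Y)
Var(X) = 0.11111111
Var(N) = 0.16
Var(Y) = 3²*0.11111111 + (-1)²*0.16
= 9*0.11111111 + 1*0.16 = 1.16

1.16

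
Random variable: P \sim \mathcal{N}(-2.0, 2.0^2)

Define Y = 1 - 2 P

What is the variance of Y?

For Y = aP + b: Var(Y) = a² * Var(P)
Var(P) = 2.0^2 = 4
Var(Y) = (-2)² * 4 = 4 * 4 = 16

16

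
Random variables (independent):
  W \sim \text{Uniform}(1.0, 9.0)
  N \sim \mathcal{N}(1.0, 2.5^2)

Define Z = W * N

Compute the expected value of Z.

For independent RVs: E[XY] = E[X]*E[Y]
E[W] = 5
E[N] = 1
E[Z] = 5 * 1 = 5

5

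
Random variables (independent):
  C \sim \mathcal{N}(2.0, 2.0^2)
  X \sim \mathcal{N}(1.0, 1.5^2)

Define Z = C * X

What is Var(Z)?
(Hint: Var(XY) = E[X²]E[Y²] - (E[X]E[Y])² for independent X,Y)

Var(XY) = E[X²]E[Y²] - (E[X]E[Y])²
E[C] = 2, Var(C) = 4
E[X] = 1, Var(X) = 2.25
E[C²] = 4 + 2² = 8
E[X²] = 2.25 + 1² = 3.25
Var(Z) = 8*3.25 - (2*1)²
= 26 - 4 = 22

22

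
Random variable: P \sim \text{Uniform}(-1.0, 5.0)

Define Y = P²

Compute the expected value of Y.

E[P²] = Var(P) + (E[P])² = 3 + 4 = 7

7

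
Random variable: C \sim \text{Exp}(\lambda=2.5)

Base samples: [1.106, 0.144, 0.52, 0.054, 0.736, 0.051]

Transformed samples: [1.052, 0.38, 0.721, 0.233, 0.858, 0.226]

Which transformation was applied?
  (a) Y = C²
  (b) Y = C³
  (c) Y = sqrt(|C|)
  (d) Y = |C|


Checking option (c) Y = sqrt(|C|):
  C = 1.106 -> Y = 1.052 ✓
  C = 0.144 -> Y = 0.38 ✓
  C = 0.52 -> Y = 0.721 ✓
All samples match this transformation.

(c) sqrt(|C|)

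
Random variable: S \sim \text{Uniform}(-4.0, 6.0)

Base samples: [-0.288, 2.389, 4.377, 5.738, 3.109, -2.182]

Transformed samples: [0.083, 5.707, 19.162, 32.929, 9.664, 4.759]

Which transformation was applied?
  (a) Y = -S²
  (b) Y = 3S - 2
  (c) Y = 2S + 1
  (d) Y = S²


Checking option (d) Y = S²:
  S = -0.288 -> Y = 0.083 ✓
  S = 2.389 -> Y = 5.707 ✓
  S = 4.377 -> Y = 19.162 ✓
All samples match this transformation.

(d) S²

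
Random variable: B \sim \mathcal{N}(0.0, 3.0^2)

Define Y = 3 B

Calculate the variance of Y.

For Y = aB + b: Var(Y) = a² * Var(B)
Var(B) = 3.0^2 = 9
Var(Y) = 3² * 9 = 9 * 9 = 81

81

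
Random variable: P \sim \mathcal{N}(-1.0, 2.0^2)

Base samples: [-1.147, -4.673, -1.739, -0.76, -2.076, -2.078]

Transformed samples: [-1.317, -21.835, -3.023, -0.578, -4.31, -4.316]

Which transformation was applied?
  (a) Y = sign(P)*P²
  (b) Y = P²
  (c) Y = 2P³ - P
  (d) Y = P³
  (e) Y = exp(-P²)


Checking option (a) Y = sign(P)*P²:
  P = -1.147 -> Y = -1.317 ✓
  P = -4.673 -> Y = -21.835 ✓
  P = -1.739 -> Y = -3.023 ✓
All samples match this transformation.

(a) sign(P)*P²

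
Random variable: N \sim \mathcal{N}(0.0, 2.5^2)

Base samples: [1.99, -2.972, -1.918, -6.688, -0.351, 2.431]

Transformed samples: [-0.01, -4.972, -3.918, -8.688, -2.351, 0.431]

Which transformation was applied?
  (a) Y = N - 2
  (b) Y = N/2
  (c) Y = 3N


Checking option (a) Y = N - 2:
  N = 1.99 -> Y = -0.01 ✓
  N = -2.972 -> Y = -4.972 ✓
  N = -1.918 -> Y = -3.918 ✓
All samples match this transformation.

(a) N - 2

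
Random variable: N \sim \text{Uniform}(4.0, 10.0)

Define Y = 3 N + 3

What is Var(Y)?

For Y = aN + b: Var(Y) = a² * Var(N)
Var(N) = (10 - 4)^2/12 = 3
Var(Y) = 3² * 3 = 9 * 3 = 27

27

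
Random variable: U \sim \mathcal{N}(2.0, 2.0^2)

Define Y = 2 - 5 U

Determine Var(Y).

For Y = aU + b: Var(Y) = a² * Var(U)
Var(U) = 2.0^2 = 4
Var(Y) = (-5)² * 4 = 25 * 4 = 100

100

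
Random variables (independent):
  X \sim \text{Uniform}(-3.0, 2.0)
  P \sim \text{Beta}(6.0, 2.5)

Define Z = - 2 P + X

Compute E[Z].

E[Z] = 1*E[X] - 2*E[P]
E[X] = -0.5
E[P] = 0.70588235
E[Z] = 1*(-0.5) - 2*0.70588235 = -1.9117647

-1.9117647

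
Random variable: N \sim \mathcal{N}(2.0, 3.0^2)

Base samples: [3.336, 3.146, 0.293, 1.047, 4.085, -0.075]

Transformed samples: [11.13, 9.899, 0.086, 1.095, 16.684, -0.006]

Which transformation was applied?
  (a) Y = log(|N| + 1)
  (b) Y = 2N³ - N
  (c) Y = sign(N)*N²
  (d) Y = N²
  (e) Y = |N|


Checking option (c) Y = sign(N)*N²:
  N = 3.336 -> Y = 11.13 ✓
  N = 3.146 -> Y = 9.899 ✓
  N = 0.293 -> Y = 0.086 ✓
All samples match this transformation.

(c) sign(N)*N²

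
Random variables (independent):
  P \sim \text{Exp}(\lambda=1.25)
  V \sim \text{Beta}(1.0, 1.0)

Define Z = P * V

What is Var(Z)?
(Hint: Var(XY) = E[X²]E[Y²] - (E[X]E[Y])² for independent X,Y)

Var(XY) = E[X²]E[Y²] - (E[X]E[Y])²
E[P] = 0.8, Var(P) = 0.64
E[V] = 0.5, Var(V) = 0.083333333
E[P²] = 0.64 + 0.8² = 1.28
E[V²] = 0.083333333 + 0.5² = 0.33333333
Var(Z) = 1.28*0.33333333 - (0.8*0.5)²
= 0.42666667 - 0.16 = 0.26666667

0.26666667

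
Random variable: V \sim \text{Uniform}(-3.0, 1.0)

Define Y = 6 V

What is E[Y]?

For Y = 6V:
E[Y] = 6 * E[V]
E[V] = (-3 + 1)/2 = -1
E[Y] = 6 * (-1) = -6

-6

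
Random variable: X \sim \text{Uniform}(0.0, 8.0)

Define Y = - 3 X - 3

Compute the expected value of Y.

For Y = -3X - 3:
E[Y] = -3 * E[X] - 3
E[X] = (0 + 8)/2 = 4
E[Y] = -3 * 4 - 3 = -15

-15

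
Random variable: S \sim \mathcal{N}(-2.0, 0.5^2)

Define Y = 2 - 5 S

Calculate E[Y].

For Y = -5S + 2:
E[Y] = -5 * E[S] + 2
E[S] = -2.0 = -2
E[Y] = -5 * (-2) + 2 = 12

12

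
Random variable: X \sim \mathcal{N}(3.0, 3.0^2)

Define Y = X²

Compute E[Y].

E[X²] = Var(X) + (E[X])² = 9 + 9 = 18

18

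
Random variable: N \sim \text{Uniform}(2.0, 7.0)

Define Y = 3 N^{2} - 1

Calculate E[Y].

E[Y] = 3*E[N²] - 1
E[N] = 4.5
E[N²] = Var(N) + (E[N])² = 2.0833333 + 20.25 = 22.333333
E[Y] = 3*22.333333 - 1 = 66

66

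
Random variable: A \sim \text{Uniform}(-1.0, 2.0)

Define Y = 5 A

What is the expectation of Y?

For Y = 5A:
E[Y] = 5 * E[A]
E[A] = (-1 + 2)/2 = 0.5
E[Y] = 5 * 0.5 = 2.5

2.5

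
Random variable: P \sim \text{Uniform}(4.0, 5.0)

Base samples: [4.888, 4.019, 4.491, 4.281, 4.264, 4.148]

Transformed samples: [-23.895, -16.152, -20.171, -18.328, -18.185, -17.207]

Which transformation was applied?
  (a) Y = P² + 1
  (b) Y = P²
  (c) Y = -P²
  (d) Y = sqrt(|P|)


Checking option (c) Y = -P²:
  P = 4.888 -> Y = -23.895 ✓
  P = 4.019 -> Y = -16.152 ✓
  P = 4.491 -> Y = -20.171 ✓
All samples match this transformation.

(c) -P²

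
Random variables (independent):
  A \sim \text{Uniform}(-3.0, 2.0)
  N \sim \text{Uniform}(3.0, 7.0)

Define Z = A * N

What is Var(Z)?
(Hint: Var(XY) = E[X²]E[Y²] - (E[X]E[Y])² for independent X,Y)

Var(XY) = E[X²]E[Y²] - (E[X]E[Y])²
E[A] = -0.5, Var(A) = 2.0833333
E[N] = 5, Var(N) = 1.3333333
E[A²] = 2.0833333 + (-0.5)² = 2.3333333
E[N²] = 1.3333333 + 5² = 26.333333
Var(Z) = 2.3333333*26.333333 - (-0.5*5)²
= 61.444444 - 6.25 = 55.194444

55.194444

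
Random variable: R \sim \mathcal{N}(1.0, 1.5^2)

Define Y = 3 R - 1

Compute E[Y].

For Y = 3R - 1:
E[Y] = 3 * E[R] - 1
E[R] = 1.0 = 1
E[Y] = 3 * 1 - 1 = 2

2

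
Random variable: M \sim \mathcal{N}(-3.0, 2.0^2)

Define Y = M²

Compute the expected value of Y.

E[M²] = Var(M) + (E[M])² = 4 + 9 = 13

13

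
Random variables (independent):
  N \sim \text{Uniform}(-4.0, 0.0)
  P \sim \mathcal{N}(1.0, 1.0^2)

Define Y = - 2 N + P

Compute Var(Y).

For independent RVs: Var(aX + bY) = a²Var(X) + b²Var(Y)
Var(N) = 1.3333333
Var(P) = 1
Var(Y) = (-2)²*1.3333333 + 1²*1
= 4*1.3333333 + 1*1 = 6.3333333

6.3333333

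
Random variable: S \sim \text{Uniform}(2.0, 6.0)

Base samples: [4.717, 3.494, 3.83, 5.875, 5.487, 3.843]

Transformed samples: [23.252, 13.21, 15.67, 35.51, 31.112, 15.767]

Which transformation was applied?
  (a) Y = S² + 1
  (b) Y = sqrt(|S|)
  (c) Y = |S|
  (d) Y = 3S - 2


Checking option (a) Y = S² + 1:
  S = 4.717 -> Y = 23.252 ✓
  S = 3.494 -> Y = 13.21 ✓
  S = 3.83 -> Y = 15.67 ✓
All samples match this transformation.

(a) S² + 1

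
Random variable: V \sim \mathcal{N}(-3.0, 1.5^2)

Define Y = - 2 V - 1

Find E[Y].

For Y = -2V - 1:
E[Y] = -2 * E[V] - 1
E[V] = -3.0 = -3
E[Y] = -2 * (-3) - 1 = 5

5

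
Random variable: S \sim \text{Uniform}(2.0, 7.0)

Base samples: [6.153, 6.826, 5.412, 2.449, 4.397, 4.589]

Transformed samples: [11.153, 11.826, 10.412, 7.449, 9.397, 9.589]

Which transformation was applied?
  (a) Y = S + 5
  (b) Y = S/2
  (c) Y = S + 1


Checking option (a) Y = S + 5:
  S = 6.153 -> Y = 11.153 ✓
  S = 6.826 -> Y = 11.826 ✓
  S = 5.412 -> Y = 10.412 ✓
All samples match this transformation.

(a) S + 5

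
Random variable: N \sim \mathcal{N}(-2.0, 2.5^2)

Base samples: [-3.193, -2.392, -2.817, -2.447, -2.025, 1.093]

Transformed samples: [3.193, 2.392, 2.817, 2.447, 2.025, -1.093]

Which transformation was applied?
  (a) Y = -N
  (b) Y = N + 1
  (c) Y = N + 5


Checking option (a) Y = -N:
  N = -3.193 -> Y = 3.193 ✓
  N = -2.392 -> Y = 2.392 ✓
  N = -2.817 -> Y = 2.817 ✓
All samples match this transformation.

(a) -N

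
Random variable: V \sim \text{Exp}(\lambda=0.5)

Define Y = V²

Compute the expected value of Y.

E[V²] = Var(V) + (E[V])² = 4 + 4 = 8

8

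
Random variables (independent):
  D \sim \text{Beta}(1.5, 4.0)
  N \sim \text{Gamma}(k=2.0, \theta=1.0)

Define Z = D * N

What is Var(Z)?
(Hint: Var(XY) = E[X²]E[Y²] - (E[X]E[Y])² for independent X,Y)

Var(XY) = E[X²]E[Y²] - (E[X]E[Y])²
E[D] = 0.27272727, Var(D) = 0.03051494
E[N] = 2, Var(N) = 2
E[D²] = 0.03051494 + 0.27272727² = 0.1048951
E[N²] = 2 + 2² = 6
Var(Z) = 0.1048951*6 - (0.27272727*2)²
= 0.62937063 - 0.29752066 = 0.33184997

0.33184997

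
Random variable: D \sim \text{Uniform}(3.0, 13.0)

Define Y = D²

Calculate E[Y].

E[D²] = Var(D) + (E[D])² = 8.3333333 + 64 = 72.333333

72.333333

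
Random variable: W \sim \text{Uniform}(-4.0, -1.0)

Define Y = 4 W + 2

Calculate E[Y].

For Y = 4W + 2:
E[Y] = 4 * E[W] + 2
E[W] = (-4 - 1)/2 = -2.5
E[Y] = 4 * (-2.5) + 2 = -8

-8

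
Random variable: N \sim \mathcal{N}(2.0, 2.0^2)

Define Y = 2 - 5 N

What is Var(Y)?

For Y = aN + b: Var(Y) = a² * Var(N)
Var(N) = 2.0^2 = 4
Var(Y) = (-5)² * 4 = 25 * 4 = 100

100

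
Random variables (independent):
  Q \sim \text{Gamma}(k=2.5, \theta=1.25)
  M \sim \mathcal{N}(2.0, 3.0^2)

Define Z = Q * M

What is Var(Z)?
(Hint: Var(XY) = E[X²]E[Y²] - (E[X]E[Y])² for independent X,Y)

Var(XY) = E[X²]E[Y²] - (E[X]E[Y])²
E[Q] = 3.125, Var(Q) = 3.90625
E[M] = 2, Var(M) = 9
E[Q²] = 3.90625 + 3.125² = 13.671875
E[M²] = 9 + 2² = 13
Var(Z) = 13.671875*13 - (3.125*2)²
= 177.73438 - 39.0625 = 138.67188

138.67188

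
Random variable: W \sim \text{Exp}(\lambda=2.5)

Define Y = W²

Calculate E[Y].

Using E[X²] = Var(X) + (E[X])²:
E[W] = 0.4
Var(W) = 1/2.5^2 = 0.16
E[W²] = 0.16 + 0.4² = 0.16 + 0.16 = 0.32

0.32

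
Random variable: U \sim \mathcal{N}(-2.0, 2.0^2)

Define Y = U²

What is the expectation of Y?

E[U²] = Var(U) + (E[U])² = 4 + 4 = 8

8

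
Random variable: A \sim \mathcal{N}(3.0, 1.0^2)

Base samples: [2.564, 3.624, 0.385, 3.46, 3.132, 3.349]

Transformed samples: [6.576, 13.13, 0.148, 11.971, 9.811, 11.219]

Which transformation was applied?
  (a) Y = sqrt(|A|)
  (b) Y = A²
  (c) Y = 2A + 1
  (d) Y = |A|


Checking option (b) Y = A²:
  A = 2.564 -> Y = 6.576 ✓
  A = 3.624 -> Y = 13.13 ✓
  A = 0.385 -> Y = 0.148 ✓
All samples match this transformation.

(b) A²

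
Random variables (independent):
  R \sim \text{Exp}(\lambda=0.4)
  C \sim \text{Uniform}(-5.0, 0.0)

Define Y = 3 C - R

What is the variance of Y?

For independent RVs: Var(aX + bY) = a²Var(X) + b²Var(Y)
Var(R) = 6.25
Var(C) = 2.0833333
Var(Y) = (-1)²*6.25 + 3²*2.0833333
= 1*6.25 + 9*2.0833333 = 25

25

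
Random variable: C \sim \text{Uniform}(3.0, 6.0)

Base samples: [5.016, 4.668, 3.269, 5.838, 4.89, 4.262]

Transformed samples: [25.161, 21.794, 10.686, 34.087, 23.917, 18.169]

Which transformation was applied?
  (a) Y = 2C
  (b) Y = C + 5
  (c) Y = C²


Checking option (c) Y = C²:
  C = 5.016 -> Y = 25.161 ✓
  C = 4.668 -> Y = 21.794 ✓
  C = 3.269 -> Y = 10.686 ✓
All samples match this transformation.

(c) C²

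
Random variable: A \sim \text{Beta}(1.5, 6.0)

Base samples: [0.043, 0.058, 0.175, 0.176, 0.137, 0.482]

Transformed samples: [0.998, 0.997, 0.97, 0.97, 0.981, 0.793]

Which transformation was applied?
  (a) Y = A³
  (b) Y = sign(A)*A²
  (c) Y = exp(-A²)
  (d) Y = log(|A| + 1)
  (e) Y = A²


Checking option (c) Y = exp(-A²):
  A = 0.043 -> Y = 0.998 ✓
  A = 0.058 -> Y = 0.997 ✓
  A = 0.175 -> Y = 0.97 ✓
All samples match this transformation.

(c) exp(-A²)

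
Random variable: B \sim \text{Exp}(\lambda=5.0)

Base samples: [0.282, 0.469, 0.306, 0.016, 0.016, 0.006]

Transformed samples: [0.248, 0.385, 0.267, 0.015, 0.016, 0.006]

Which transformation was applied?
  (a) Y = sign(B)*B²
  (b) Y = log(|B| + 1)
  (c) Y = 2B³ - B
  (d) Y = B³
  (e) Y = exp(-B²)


Checking option (b) Y = log(|B| + 1):
  B = 0.282 -> Y = 0.248 ✓
  B = 0.469 -> Y = 0.385 ✓
  B = 0.306 -> Y = 0.267 ✓
All samples match this transformation.

(b) log(|B| + 1)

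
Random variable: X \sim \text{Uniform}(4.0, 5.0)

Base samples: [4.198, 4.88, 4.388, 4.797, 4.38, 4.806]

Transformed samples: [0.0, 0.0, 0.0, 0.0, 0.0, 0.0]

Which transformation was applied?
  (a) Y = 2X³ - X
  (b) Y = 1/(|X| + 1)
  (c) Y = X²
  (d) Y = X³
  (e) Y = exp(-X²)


Checking option (e) Y = exp(-X²):
  X = 4.198 -> Y = 0.0 ✓
  X = 4.88 -> Y = 0.0 ✓
  X = 4.388 -> Y = 0.0 ✓
All samples match this transformation.

(e) exp(-X²)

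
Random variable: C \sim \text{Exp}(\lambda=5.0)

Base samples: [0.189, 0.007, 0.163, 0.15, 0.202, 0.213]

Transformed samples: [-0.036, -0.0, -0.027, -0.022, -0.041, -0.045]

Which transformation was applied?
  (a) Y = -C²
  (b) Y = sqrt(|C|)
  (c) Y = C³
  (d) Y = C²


Checking option (a) Y = -C²:
  C = 0.189 -> Y = -0.036 ✓
  C = 0.007 -> Y = -0.0 ✓
  C = 0.163 -> Y = -0.027 ✓
All samples match this transformation.

(a) -C²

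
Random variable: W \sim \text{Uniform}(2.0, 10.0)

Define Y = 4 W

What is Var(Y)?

For Y = aW + b: Var(Y) = a² * Var(W)
Var(W) = (10 - 2)^2/12 = 5.3333333
Var(Y) = 4² * 5.3333333 = 16 * 5.3333333 = 85.333333

85.333333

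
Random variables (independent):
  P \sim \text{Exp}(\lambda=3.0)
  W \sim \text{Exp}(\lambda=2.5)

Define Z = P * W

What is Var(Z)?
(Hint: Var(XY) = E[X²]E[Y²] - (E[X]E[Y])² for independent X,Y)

Var(XY) = E[X²]E[Y²] - (E[X]E[Y])²
E[P] = 0.33333333, Var(P) = 0.11111111
E[W] = 0.4, Var(W) = 0.16
E[P²] = 0.11111111 + 0.33333333² = 0.22222222
E[W²] = 0.16 + 0.4² = 0.32
Var(Z) = 0.22222222*0.32 - (0.33333333*0.4)²
= 0.071111111 - 0.017777778 = 0.053333333

0.053333333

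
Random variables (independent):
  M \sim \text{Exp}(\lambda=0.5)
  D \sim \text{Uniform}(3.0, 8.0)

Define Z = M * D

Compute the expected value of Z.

For independent RVs: E[XY] = E[X]*E[Y]
E[M] = 2
E[D] = 5.5
E[Z] = 2 * 5.5 = 11

11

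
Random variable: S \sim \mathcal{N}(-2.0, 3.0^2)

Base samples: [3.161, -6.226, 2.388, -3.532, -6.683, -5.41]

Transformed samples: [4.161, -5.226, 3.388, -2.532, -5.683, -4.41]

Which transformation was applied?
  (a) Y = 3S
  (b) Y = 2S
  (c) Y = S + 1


Checking option (c) Y = S + 1:
  S = 3.161 -> Y = 4.161 ✓
  S = -6.226 -> Y = -5.226 ✓
  S = 2.388 -> Y = 3.388 ✓
All samples match this transformation.

(c) S + 1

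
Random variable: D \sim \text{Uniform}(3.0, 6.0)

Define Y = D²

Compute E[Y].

Using E[X²] = Var(X) + (E[X])²:
E[D] = 4.5
Var(D) = (6 - 3)^2/12 = 0.75
E[D²] = 0.75 + 4.5² = 0.75 + 20.25 = 21

21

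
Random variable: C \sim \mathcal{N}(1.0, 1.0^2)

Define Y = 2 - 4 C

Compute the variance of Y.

For Y = aC + b: Var(Y) = a² * Var(C)
Var(C) = 1.0^2 = 1
Var(Y) = (-4)² * 1 = 16 * 1 = 16

16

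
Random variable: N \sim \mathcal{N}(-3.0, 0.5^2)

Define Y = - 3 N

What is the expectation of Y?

For Y = -3N:
E[Y] = -3 * E[N]
E[N] = -3.0 = -3
E[Y] = -3 * (-3) = 9

9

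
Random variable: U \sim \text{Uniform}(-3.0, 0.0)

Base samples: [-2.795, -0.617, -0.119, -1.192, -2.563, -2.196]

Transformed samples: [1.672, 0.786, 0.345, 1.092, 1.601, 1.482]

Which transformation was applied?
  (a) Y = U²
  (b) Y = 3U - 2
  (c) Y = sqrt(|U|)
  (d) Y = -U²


Checking option (c) Y = sqrt(|U|):
  U = -2.795 -> Y = 1.672 ✓
  U = -0.617 -> Y = 0.786 ✓
  U = -0.119 -> Y = 0.345 ✓
All samples match this transformation.

(c) sqrt(|U|)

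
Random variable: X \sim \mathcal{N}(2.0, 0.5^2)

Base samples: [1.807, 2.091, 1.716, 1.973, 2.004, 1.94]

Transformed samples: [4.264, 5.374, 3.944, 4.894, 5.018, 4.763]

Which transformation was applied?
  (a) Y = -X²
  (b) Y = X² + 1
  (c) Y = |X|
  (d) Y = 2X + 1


Checking option (b) Y = X² + 1:
  X = 1.807 -> Y = 4.264 ✓
  X = 2.091 -> Y = 5.374 ✓
  X = 1.716 -> Y = 3.944 ✓
All samples match this transformation.

(b) X² + 1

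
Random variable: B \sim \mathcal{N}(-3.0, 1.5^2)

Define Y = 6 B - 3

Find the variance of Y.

For Y = aB + b: Var(Y) = a² * Var(B)
Var(B) = 1.5^2 = 2.25
Var(Y) = 6² * 2.25 = 36 * 2.25 = 81

81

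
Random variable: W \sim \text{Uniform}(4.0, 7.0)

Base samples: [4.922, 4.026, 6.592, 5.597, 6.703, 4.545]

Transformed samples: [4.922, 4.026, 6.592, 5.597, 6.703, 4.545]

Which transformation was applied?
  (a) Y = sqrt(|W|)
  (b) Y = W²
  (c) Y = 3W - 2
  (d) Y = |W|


Checking option (d) Y = |W|:
  W = 4.922 -> Y = 4.922 ✓
  W = 4.026 -> Y = 4.026 ✓
  W = 6.592 -> Y = 6.592 ✓
All samples match this transformation.

(d) |W|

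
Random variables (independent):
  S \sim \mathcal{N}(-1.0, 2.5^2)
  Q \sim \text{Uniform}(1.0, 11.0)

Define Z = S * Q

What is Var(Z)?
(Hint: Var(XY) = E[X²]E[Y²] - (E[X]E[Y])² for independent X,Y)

Var(XY) = E[X²]E[Y²] - (E[X]E[Y])²
E[S] = -1, Var(S) = 6.25
E[Q] = 6, Var(Q) = 8.3333333
E[S²] = 6.25 + (-1)² = 7.25
E[Q²] = 8.3333333 + 6² = 44.333333
Var(Z) = 7.25*44.333333 - (-1*6)²
= 321.41667 - 36 = 285.41667

285.41667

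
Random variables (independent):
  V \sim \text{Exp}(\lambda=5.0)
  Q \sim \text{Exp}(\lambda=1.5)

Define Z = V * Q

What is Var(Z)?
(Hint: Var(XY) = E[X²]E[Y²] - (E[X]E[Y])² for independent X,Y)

Var(XY) = E[X²]E[Y²] - (E[X]E[Y])²
E[V] = 0.2, Var(V) = 0.04
E[Q] = 0.66666667, Var(Q) = 0.44444444
E[V²] = 0.04 + 0.2² = 0.08
E[Q²] = 0.44444444 + 0.66666667² = 0.88888889
Var(Z) = 0.08*0.88888889 - (0.2*0.66666667)²
= 0.071111111 - 0.017777778 = 0.053333333

0.053333333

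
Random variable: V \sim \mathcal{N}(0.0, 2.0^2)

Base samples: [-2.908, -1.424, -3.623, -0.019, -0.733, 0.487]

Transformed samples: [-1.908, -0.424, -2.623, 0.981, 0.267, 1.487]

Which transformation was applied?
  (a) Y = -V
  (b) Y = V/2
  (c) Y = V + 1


Checking option (c) Y = V + 1:
  V = -2.908 -> Y = -1.908 ✓
  V = -1.424 -> Y = -0.424 ✓
  V = -3.623 -> Y = -2.623 ✓
All samples match this transformation.

(c) V + 1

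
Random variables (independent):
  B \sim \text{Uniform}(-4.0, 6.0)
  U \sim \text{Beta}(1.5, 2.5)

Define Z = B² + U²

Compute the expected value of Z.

E[Z] = E[B²] + E[U²]
E[B²] = Var(B) + E[B]² = 8.3333333 + 1 = 9.3333333
E[U²] = Var(U) + E[U]² = 0.046875 + 0.140625 = 0.1875
E[Z] = 9.3333333 + 0.1875 = 9.5208333

9.5208333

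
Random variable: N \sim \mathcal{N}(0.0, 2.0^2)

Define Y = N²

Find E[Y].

Using E[X²] = Var(X) + (E[X])²:
E[N] = 0
Var(N) = 2.0^2 = 4
E[N²] = 4 + 0² = 4 + 0 = 4

4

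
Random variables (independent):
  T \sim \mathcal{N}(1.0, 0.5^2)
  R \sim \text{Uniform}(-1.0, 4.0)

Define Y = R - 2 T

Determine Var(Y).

For independent RVs: Var(aX + bY) = a²Var(X) + b²Var(Y)
Var(T) = 0.25
Var(R) = 2.0833333
Var(Y) = (-2)²*0.25 + 1²*2.0833333
= 4*0.25 + 1*2.0833333 = 3.0833333

3.0833333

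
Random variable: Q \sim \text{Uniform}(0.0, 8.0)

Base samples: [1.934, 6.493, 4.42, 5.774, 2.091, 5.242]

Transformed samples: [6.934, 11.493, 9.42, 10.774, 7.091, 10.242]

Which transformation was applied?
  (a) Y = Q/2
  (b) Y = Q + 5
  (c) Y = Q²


Checking option (b) Y = Q + 5:
  Q = 1.934 -> Y = 6.934 ✓
  Q = 6.493 -> Y = 11.493 ✓
  Q = 4.42 -> Y = 9.42 ✓
All samples match this transformation.

(b) Q + 5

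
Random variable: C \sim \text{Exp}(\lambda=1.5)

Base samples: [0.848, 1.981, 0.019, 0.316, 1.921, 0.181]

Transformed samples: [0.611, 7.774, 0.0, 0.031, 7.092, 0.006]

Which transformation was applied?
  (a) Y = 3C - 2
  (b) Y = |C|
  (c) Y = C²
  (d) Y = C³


Checking option (d) Y = C³:
  C = 0.848 -> Y = 0.611 ✓
  C = 1.981 -> Y = 7.774 ✓
  C = 0.019 -> Y = 0.0 ✓
All samples match this transformation.

(d) C³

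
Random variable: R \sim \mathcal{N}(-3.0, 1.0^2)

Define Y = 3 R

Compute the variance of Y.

For Y = aR + b: Var(Y) = a² * Var(R)
Var(R) = 1.0^2 = 1
Var(Y) = 3² * 1 = 9 * 1 = 9

9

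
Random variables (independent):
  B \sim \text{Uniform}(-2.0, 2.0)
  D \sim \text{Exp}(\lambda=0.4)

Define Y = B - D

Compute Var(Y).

For independent RVs: Var(aX + bY) = a²Var(X) + b²Var(Y)
Var(B) = 1.3333333
Var(D) = 6.25
Var(Y) = 1²*1.3333333 + (-1)²*6.25
= 1*1.3333333 + 1*6.25 = 7.5833333

7.5833333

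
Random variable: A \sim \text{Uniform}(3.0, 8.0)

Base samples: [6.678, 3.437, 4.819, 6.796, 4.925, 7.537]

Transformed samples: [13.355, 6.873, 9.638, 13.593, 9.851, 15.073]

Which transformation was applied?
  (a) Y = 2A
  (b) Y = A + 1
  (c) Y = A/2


Checking option (a) Y = 2A:
  A = 6.678 -> Y = 13.355 ✓
  A = 3.437 -> Y = 6.873 ✓
  A = 4.819 -> Y = 9.638 ✓
All samples match this transformation.

(a) 2A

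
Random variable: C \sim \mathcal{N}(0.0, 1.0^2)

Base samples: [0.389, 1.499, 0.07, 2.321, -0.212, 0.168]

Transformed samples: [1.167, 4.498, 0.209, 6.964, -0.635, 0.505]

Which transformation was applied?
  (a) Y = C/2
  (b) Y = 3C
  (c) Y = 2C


Checking option (b) Y = 3C:
  C = 0.389 -> Y = 1.167 ✓
  C = 1.499 -> Y = 4.498 ✓
  C = 0.07 -> Y = 0.209 ✓
All samples match this transformation.

(b) 3C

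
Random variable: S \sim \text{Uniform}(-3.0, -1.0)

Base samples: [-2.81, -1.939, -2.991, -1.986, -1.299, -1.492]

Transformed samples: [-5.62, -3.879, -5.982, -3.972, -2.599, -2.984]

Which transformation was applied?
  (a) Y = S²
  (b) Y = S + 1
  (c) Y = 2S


Checking option (c) Y = 2S:
  S = -2.81 -> Y = -5.62 ✓
  S = -1.939 -> Y = -3.879 ✓
  S = -2.991 -> Y = -5.982 ✓
All samples match this transformation.

(c) 2S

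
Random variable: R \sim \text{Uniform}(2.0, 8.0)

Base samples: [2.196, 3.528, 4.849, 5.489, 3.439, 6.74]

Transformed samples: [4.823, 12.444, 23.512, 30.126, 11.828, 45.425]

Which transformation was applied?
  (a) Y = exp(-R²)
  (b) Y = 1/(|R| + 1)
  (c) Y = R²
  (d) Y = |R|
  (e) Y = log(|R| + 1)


Checking option (c) Y = R²:
  R = 2.196 -> Y = 4.823 ✓
  R = 3.528 -> Y = 12.444 ✓
  R = 4.849 -> Y = 23.512 ✓
All samples match this transformation.

(c) R²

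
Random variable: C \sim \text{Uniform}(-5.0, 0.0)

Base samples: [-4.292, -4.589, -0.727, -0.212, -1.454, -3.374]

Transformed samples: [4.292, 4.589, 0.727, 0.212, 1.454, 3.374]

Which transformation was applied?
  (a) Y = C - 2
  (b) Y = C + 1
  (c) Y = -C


Checking option (c) Y = -C:
  C = -4.292 -> Y = 4.292 ✓
  C = -4.589 -> Y = 4.589 ✓
  C = -0.727 -> Y = 0.727 ✓
All samples match this transformation.

(c) -C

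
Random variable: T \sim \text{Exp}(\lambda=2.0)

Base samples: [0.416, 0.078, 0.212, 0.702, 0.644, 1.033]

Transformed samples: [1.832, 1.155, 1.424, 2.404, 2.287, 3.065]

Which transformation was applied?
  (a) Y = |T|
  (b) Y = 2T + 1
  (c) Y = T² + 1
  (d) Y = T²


Checking option (b) Y = 2T + 1:
  T = 0.416 -> Y = 1.832 ✓
  T = 0.078 -> Y = 1.155 ✓
  T = 0.212 -> Y = 1.424 ✓
All samples match this transformation.

(b) 2T + 1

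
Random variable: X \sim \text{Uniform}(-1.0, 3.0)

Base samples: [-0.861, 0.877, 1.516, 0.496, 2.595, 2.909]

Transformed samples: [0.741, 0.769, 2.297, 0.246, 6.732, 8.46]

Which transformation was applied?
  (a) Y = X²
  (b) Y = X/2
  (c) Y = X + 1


Checking option (a) Y = X²:
  X = -0.861 -> Y = 0.741 ✓
  X = 0.877 -> Y = 0.769 ✓
  X = 1.516 -> Y = 2.297 ✓
All samples match this transformation.

(a) X²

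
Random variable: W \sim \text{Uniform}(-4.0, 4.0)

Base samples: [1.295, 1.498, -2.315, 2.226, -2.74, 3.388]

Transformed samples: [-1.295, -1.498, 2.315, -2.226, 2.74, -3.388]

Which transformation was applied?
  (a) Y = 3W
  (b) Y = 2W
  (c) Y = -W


Checking option (c) Y = -W:
  W = 1.295 -> Y = -1.295 ✓
  W = 1.498 -> Y = -1.498 ✓
  W = -2.315 -> Y = 2.315 ✓
All samples match this transformation.

(c) -W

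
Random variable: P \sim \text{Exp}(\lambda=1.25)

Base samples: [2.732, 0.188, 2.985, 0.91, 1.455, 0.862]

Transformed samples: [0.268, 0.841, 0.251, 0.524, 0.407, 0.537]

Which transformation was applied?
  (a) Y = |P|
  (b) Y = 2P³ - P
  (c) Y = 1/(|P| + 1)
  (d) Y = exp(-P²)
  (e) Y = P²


Checking option (c) Y = 1/(|P| + 1):
  P = 2.732 -> Y = 0.268 ✓
  P = 0.188 -> Y = 0.841 ✓
  P = 2.985 -> Y = 0.251 ✓
All samples match this transformation.

(c) 1/(|P| + 1)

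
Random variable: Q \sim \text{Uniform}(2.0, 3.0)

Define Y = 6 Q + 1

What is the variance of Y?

For Y = aQ + b: Var(Y) = a² * Var(Q)
Var(Q) = (3 - 2)^2/12 = 0.083333333
Var(Y) = 6² * 0.083333333 = 36 * 0.083333333 = 3

3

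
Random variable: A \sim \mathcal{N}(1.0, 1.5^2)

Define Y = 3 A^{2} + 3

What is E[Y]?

E[Y] = 3*E[A²] + 3
E[A] = 1
E[A²] = Var(A) + (E[A])² = 2.25 + 1 = 3.25
E[Y] = 3*3.25 + 3 = 12.75

12.75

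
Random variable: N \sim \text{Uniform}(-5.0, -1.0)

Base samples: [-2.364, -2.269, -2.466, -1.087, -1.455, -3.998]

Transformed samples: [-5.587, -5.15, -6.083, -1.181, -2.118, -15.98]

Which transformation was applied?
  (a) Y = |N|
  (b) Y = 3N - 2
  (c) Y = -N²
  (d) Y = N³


Checking option (c) Y = -N²:
  N = -2.364 -> Y = -5.587 ✓
  N = -2.269 -> Y = -5.15 ✓
  N = -2.466 -> Y = -6.083 ✓
All samples match this transformation.

(c) -N²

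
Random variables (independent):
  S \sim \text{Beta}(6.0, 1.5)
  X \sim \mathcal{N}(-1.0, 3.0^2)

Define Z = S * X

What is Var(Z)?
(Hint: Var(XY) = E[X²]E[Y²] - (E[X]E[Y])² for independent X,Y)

Var(XY) = E[X²]E[Y²] - (E[X]E[Y])²
E[S] = 0.8, Var(S) = 0.018823529
E[X] = -1, Var(X) = 9
E[S²] = 0.018823529 + 0.8² = 0.65882353
E[X²] = 9 + (-1)² = 10
Var(Z) = 0.65882353*10 - (0.8*(-1))²
= 6.5882353 - 0.64 = 5.9482353

5.9482353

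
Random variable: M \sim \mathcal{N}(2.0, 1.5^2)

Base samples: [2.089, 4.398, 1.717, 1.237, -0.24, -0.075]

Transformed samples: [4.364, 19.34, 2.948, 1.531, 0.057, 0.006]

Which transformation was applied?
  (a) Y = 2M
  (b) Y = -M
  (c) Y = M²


Checking option (c) Y = M²:
  M = 2.089 -> Y = 4.364 ✓
  M = 4.398 -> Y = 19.34 ✓
  M = 1.717 -> Y = 2.948 ✓
All samples match this transformation.

(c) M²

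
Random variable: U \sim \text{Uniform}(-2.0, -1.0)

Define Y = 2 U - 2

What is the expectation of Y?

For Y = 2U - 2:
E[Y] = 2 * E[U] - 2
E[U] = (-2 - 1)/2 = -1.5
E[Y] = 2 * (-1.5) - 2 = -5

-5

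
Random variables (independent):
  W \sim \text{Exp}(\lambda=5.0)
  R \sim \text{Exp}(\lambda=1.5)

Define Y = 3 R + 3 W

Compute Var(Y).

For independent RVs: Var(aX + bY) = a²Var(X) + b²Var(Y)
Var(W) = 0.04
Var(R) = 0.44444444
Var(Y) = 3²*0.04 + 3²*0.44444444
= 9*0.04 + 9*0.44444444 = 4.36

4.36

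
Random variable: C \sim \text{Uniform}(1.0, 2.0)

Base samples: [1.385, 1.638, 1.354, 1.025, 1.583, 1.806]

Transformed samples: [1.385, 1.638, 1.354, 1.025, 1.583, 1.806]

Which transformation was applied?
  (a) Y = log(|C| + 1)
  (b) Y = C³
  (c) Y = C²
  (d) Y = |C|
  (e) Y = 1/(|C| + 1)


Checking option (d) Y = |C|:
  C = 1.385 -> Y = 1.385 ✓
  C = 1.638 -> Y = 1.638 ✓
  C = 1.354 -> Y = 1.354 ✓
All samples match this transformation.

(d) |C|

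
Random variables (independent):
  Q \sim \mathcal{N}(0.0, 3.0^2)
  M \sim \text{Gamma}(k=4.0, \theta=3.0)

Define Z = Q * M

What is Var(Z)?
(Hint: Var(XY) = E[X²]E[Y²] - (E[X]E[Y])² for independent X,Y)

Var(XY) = E[X²]E[Y²] - (E[X]E[Y])²
E[Q] = 0, Var(Q) = 9
E[M] = 12, Var(M) = 36
E[Q²] = 9 + 0² = 9
E[M²] = 36 + 12² = 180
Var(Z) = 9*180 - (0*12)²
= 1620 - 0 = 1620

1620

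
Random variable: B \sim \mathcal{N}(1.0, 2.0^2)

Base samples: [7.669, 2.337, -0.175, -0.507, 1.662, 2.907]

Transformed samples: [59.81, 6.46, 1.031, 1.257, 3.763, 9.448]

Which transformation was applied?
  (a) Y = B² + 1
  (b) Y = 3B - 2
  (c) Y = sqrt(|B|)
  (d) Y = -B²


Checking option (a) Y = B² + 1:
  B = 7.669 -> Y = 59.81 ✓
  B = 2.337 -> Y = 6.46 ✓
  B = -0.175 -> Y = 1.031 ✓
All samples match this transformation.

(a) B² + 1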